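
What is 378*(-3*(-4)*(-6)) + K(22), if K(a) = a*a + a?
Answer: -26710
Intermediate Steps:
K(a) = a + a**2 (K(a) = a**2 + a = a + a**2)
378*(-3*(-4)*(-6)) + K(22) = 378*(-3*(-4)*(-6)) + 22*(1 + 22) = 378*(12*(-6)) + 22*23 = 378*(-72) + 506 = -27216 + 506 = -26710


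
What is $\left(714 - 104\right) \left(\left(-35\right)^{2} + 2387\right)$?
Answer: $2203320$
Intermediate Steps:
$\left(714 - 104\right) \left(\left(-35\right)^{2} + 2387\right) = 610 \left(1225 + 2387\right) = 610 \cdot 3612 = 2203320$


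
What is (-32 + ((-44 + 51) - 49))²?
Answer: 5476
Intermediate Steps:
(-32 + ((-44 + 51) - 49))² = (-32 + (7 - 49))² = (-32 - 42)² = (-74)² = 5476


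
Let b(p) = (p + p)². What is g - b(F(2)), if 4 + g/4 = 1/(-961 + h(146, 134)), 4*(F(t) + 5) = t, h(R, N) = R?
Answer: -79059/815 ≈ -97.005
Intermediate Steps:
F(t) = -5 + t/4
g = -13044/815 (g = -16 + 4/(-961 + 146) = -16 + 4/(-815) = -16 + 4*(-1/815) = -16 - 4/815 = -13044/815 ≈ -16.005)
b(p) = 4*p² (b(p) = (2*p)² = 4*p²)
g - b(F(2)) = -13044/815 - 4*(-5 + (¼)*2)² = -13044/815 - 4*(-5 + ½)² = -13044/815 - 4*(-9/2)² = -13044/815 - 4*81/4 = -13044/815 - 1*81 = -13044/815 - 81 = -79059/815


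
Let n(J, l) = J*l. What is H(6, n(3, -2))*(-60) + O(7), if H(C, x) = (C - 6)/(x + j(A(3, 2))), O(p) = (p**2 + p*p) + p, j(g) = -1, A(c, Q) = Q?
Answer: 105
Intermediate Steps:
O(p) = p + 2*p**2 (O(p) = (p**2 + p**2) + p = 2*p**2 + p = p + 2*p**2)
H(C, x) = (-6 + C)/(-1 + x) (H(C, x) = (C - 6)/(x - 1) = (-6 + C)/(-1 + x))
H(6, n(3, -2))*(-60) + O(7) = ((-6 + 6)/(-1 + 3*(-2)))*(-60) + 7*(1 + 2*7) = (0/(-1 - 6))*(-60) + 7*(1 + 14) = (0/(-7))*(-60) + 7*15 = -1/7*0*(-60) + 105 = 0*(-60) + 105 = 0 + 105 = 105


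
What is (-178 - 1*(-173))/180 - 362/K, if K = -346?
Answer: 6343/6228 ≈ 1.0185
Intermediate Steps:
(-178 - 1*(-173))/180 - 362/K = (-178 - 1*(-173))/180 - 362/(-346) = (-178 + 173)*(1/180) - 362*(-1/346) = -5*1/180 + 181/173 = -1/36 + 181/173 = 6343/6228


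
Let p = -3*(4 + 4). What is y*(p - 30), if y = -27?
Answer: 1458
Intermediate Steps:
p = -24 (p = -3*8 = -24)
y*(p - 30) = -27*(-24 - 30) = -27*(-54) = 1458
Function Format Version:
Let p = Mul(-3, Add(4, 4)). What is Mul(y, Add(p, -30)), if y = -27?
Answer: 1458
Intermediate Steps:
p = -24 (p = Mul(-3, 8) = -24)
Mul(y, Add(p, -30)) = Mul(-27, Add(-24, -30)) = Mul(-27, -54) = 1458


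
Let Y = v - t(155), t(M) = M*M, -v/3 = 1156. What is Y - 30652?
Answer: -58145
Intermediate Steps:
v = -3468 (v = -3*1156 = -3468)
t(M) = M²
Y = -27493 (Y = -3468 - 1*155² = -3468 - 1*24025 = -3468 - 24025 = -27493)
Y - 30652 = -27493 - 30652 = -58145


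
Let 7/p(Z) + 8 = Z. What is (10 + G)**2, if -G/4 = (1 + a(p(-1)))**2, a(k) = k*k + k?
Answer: 2270903716/43046721 ≈ 52.754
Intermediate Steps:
p(Z) = 7/(-8 + Z)
a(k) = k + k**2 (a(k) = k**2 + k = k + k**2)
G = -17956/6561 (G = -4*(1 + (7/(-8 - 1))*(1 + 7/(-8 - 1)))**2 = -4*(1 + (7/(-9))*(1 + 7/(-9)))**2 = -4*(1 + (7*(-1/9))*(1 + 7*(-1/9)))**2 = -4*(1 - 7*(1 - 7/9)/9)**2 = -4*(1 - 7/9*2/9)**2 = -4*(1 - 14/81)**2 = -4*(67/81)**2 = -4*4489/6561 = -17956/6561 ≈ -2.7368)
(10 + G)**2 = (10 - 17956/6561)**2 = (47654/6561)**2 = 2270903716/43046721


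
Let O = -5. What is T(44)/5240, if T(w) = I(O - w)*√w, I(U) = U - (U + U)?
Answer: 49*√11/2620 ≈ 0.062028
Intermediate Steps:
I(U) = -U (I(U) = U - 2*U = -U)
T(w) = √w*(5 + w) (T(w) = (-(-5 - w))*√w = (5 + w)*√w = √w*(5 + w))
T(44)/5240 = (√44*(5 + 44))/5240 = ((2*√11)*49)*(1/5240) = (98*√11)*(1/5240) = 49*√11/2620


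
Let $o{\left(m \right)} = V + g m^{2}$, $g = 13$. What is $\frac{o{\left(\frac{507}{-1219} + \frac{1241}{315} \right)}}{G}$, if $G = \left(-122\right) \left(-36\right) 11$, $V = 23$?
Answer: $\frac{27191743288363}{7123337728630200} \approx 0.0038173$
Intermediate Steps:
$o{\left(m \right)} = 23 + 13 m^{2}$
$G = 48312$ ($G = 4392 \cdot 11 = 48312$)
$\frac{o{\left(\frac{507}{-1219} + \frac{1241}{315} \right)}}{G} = \frac{23 + 13 \left(\frac{507}{-1219} + \frac{1241}{315}\right)^{2}}{48312} = \left(23 + 13 \left(507 \left(- \frac{1}{1219}\right) + 1241 \cdot \frac{1}{315}\right)^{2}\right) \frac{1}{48312} = \left(23 + 13 \left(- \frac{507}{1219} + \frac{1241}{315}\right)^{2}\right) \frac{1}{48312} = \left(23 + 13 \left(\frac{1353074}{383985}\right)^{2}\right) \frac{1}{48312} = \left(23 + 13 \cdot \frac{1830809249476}{147444480225}\right) \frac{1}{48312} = \left(23 + \frac{23800520243188}{147444480225}\right) \frac{1}{48312} = \frac{27191743288363}{147444480225} \cdot \frac{1}{48312} = \frac{27191743288363}{7123337728630200}$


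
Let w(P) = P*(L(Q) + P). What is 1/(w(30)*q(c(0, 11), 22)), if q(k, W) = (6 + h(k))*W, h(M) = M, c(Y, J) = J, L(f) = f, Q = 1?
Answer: 1/347820 ≈ 2.8751e-6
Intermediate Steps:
w(P) = P*(1 + P)
q(k, W) = W*(6 + k) (q(k, W) = (6 + k)*W = W*(6 + k))
1/(w(30)*q(c(0, 11), 22)) = 1/(((30*(1 + 30)))*((22*(6 + 11)))) = 1/(((30*31))*((22*17))) = 1/(930*374) = (1/930)*(1/374) = 1/347820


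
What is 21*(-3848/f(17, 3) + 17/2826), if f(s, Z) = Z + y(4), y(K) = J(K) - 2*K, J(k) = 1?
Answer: 19030403/942 ≈ 20202.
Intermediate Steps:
y(K) = 1 - 2*K
f(s, Z) = -7 + Z (f(s, Z) = Z + (1 - 2*4) = Z + (1 - 8) = Z - 7 = -7 + Z)
21*(-3848/f(17, 3) + 17/2826) = 21*(-3848/(-7 + 3) + 17/2826) = 21*(-3848/((-4*1)) + 17*(1/2826)) = 21*(-3848/(-4) + 17/2826) = 21*(-3848*(-1/4) + 17/2826) = 21*(962 + 17/2826) = 21*(2718629/2826) = 19030403/942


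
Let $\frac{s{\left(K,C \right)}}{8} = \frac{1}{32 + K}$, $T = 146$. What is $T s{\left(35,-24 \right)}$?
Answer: $\frac{1168}{67} \approx 17.433$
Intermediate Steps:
$s{\left(K,C \right)} = \frac{8}{32 + K}$
$T s{\left(35,-24 \right)} = 146 \frac{8}{32 + 35} = 146 \cdot \frac{8}{67} = \frac{1168}{67}$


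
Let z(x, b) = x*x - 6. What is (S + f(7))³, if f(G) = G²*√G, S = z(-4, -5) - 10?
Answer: 823543*√7 ≈ 2.1789e+6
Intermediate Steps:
z(x, b) = -6 + x² (z(x, b) = x² - 6 = -6 + x²)
S = 0 (S = (-6 + (-4)²) - 10 = (-6 + 16) - 10 = 10 - 10 = 0)
f(G) = G^(5/2)
(S + f(7))³ = (0 + 7^(5/2))³ = (0 + 49*√7)³ = (49*√7)³ = 823543*√7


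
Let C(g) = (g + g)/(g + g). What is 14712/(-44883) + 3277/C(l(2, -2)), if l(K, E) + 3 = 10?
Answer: 49022293/14961 ≈ 3276.7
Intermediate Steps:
l(K, E) = 7 (l(K, E) = -3 + 10 = 7)
C(g) = 1 (C(g) = (2*g)/((2*g)) = (2*g)*(1/(2*g)) = 1)
14712/(-44883) + 3277/C(l(2, -2)) = 14712/(-44883) + 3277/1 = 14712*(-1/44883) + 3277*1 = -4904/14961 + 3277 = 49022293/14961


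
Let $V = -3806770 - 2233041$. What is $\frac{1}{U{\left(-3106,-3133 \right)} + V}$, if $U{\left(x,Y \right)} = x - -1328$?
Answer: $- \frac{1}{6041589} \approx -1.6552 \cdot 10^{-7}$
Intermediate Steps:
$U{\left(x,Y \right)} = 1328 + x$ ($U{\left(x,Y \right)} = x + 1328 = 1328 + x$)
$V = -6039811$ ($V = -3806770 - 2233041 = -6039811$)
$\frac{1}{U{\left(-3106,-3133 \right)} + V} = \frac{1}{\left(1328 - 3106\right) - 6039811} = \frac{1}{-1778 - 6039811} = \frac{1}{-6041589} = - \frac{1}{6041589}$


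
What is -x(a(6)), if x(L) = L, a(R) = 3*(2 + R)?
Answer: -24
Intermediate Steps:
a(R) = 6 + 3*R
-x(a(6)) = -(6 + 3*6) = -(6 + 18) = -1*24 = -24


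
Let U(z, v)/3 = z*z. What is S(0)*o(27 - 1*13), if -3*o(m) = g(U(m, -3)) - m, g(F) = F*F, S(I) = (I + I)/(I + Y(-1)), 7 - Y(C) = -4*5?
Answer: 0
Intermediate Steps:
U(z, v) = 3*z² (U(z, v) = 3*(z*z) = 3*z²)
Y(C) = 27 (Y(C) = 7 - (-4)*5 = 7 - 1*(-20) = 7 + 20 = 27)
S(I) = 2*I/(27 + I) (S(I) = (I + I)/(I + 27) = (2*I)/(27 + I) = 2*I/(27 + I))
g(F) = F²
o(m) = -3*m⁴ + m/3 (o(m) = -((3*m²)² - m)/3 = -(9*m⁴ - m)/3 = -(-m + 9*m⁴)/3 = -3*m⁴ + m/3)
S(0)*o(27 - 1*13) = (2*0/(27 + 0))*(-3*(27 - 1*13)⁴ + (27 - 1*13)/3) = (2*0/27)*(-3*(27 - 13)⁴ + (27 - 13)/3) = (2*0*(1/27))*(-3*14⁴ + (⅓)*14) = 0*(-3*38416 + 14/3) = 0*(-115248 + 14/3) = 0*(-345730/3) = 0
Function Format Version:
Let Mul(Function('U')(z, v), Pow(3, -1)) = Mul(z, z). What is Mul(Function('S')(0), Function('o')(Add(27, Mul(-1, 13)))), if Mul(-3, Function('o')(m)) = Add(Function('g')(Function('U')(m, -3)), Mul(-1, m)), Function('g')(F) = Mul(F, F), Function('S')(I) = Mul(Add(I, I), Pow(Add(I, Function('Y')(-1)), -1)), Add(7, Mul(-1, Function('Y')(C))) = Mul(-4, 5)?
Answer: 0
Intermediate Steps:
Function('U')(z, v) = Mul(3, Pow(z, 2)) (Function('U')(z, v) = Mul(3, Mul(z, z)) = Mul(3, Pow(z, 2)))
Function('Y')(C) = 27 (Function('Y')(C) = Add(7, Mul(-1, Mul(-4, 5))) = Add(7, Mul(-1, -20)) = Add(7, 20) = 27)
Function('S')(I) = Mul(2, I, Pow(Add(27, I), -1)) (Function('S')(I) = Mul(Add(I, I), Pow(Add(I, 27), -1)) = Mul(Mul(2, I), Pow(Add(27, I), -1)) = Mul(2, I, Pow(Add(27, I), -1)))
Function('g')(F) = Pow(F, 2)
Function('o')(m) = Add(Mul(-3, Pow(m, 4)), Mul(Rational(1, 3), m)) (Function('o')(m) = Mul(Rational(-1, 3), Add(Pow(Mul(3, Pow(m, 2)), 2), Mul(-1, m))) = Mul(Rational(-1, 3), Add(Mul(9, Pow(m, 4)), Mul(-1, m))) = Mul(Rational(-1, 3), Add(Mul(-1, m), Mul(9, Pow(m, 4)))) = Add(Mul(-3, Pow(m, 4)), Mul(Rational(1, 3), m)))
Mul(Function('S')(0), Function('o')(Add(27, Mul(-1, 13)))) = Mul(Mul(2, 0, Pow(Add(27, 0), -1)), Add(Mul(-3, Pow(Add(27, Mul(-1, 13)), 4)), Mul(Rational(1, 3), Add(27, Mul(-1, 13))))) = Mul(Mul(2, 0, Pow(27, -1)), Add(Mul(-3, Pow(Add(27, -13), 4)), Mul(Rational(1, 3), Add(27, -13)))) = Mul(Mul(2, 0, Rational(1, 27)), Add(Mul(-3, Pow(14, 4)), Mul(Rational(1, 3), 14))) = Mul(0, Add(Mul(-3, 38416), Rational(14, 3))) = Mul(0, Add(-115248, Rational(14, 3))) = Mul(0, Rational(-345730, 3)) = 0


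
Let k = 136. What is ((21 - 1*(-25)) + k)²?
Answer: 33124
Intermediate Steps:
((21 - 1*(-25)) + k)² = ((21 - 1*(-25)) + 136)² = ((21 + 25) + 136)² = (46 + 136)² = 182² = 33124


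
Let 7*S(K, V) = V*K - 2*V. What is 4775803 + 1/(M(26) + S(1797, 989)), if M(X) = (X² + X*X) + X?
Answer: 8524335550510/1784901 ≈ 4.7758e+6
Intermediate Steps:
M(X) = X + 2*X² (M(X) = (X² + X²) + X = 2*X² + X = X + 2*X²)
S(K, V) = -2*V/7 + K*V/7 (S(K, V) = (V*K - 2*V)/7 = (K*V - 2*V)/7 = (-2*V + K*V)/7 = -2*V/7 + K*V/7)
4775803 + 1/(M(26) + S(1797, 989)) = 4775803 + 1/(26*(1 + 2*26) + (⅐)*989*(-2 + 1797)) = 4775803 + 1/(26*(1 + 52) + (⅐)*989*1795) = 4775803 + 1/(26*53 + 1775255/7) = 4775803 + 1/(1378 + 1775255/7) = 4775803 + 1/(1784901/7) = 4775803 + 7/1784901 = 8524335550510/1784901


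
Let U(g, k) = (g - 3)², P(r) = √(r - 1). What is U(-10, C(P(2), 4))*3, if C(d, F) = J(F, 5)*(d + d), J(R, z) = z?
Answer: 507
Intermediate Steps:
P(r) = √(-1 + r)
C(d, F) = 10*d (C(d, F) = 5*(d + d) = 5*(2*d) = 10*d)
U(g, k) = (-3 + g)²
U(-10, C(P(2), 4))*3 = (-3 - 10)²*3 = (-13)²*3 = 169*3 = 507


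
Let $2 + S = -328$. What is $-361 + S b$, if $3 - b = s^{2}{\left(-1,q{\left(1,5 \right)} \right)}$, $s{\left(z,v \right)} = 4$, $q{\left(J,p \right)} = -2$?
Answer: $3929$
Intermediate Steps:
$S = -330$ ($S = -2 - 328 = -330$)
$b = -13$ ($b = 3 - 4^{2} = 3 - 16 = -13$)
$-361 + S b = -361 - -4290 = -361 + 4290 = 3929$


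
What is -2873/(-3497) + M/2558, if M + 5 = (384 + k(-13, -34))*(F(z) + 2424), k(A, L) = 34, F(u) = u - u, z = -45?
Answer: 273123381/688102 ≈ 396.92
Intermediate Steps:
F(u) = 0
M = 1013227 (M = -5 + (384 + 34)*(0 + 2424) = -5 + 418*2424 = -5 + 1013232 = 1013227)
-2873/(-3497) + M/2558 = -2873/(-3497) + 1013227/2558 = -2873*(-1/3497) + 1013227*(1/2558) = 221/269 + 1013227/2558 = 273123381/688102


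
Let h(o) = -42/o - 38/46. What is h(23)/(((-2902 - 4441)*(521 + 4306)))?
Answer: 61/815227203 ≈ 7.4826e-8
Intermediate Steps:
h(o) = -19/23 - 42/o (h(o) = -42/o - 38*1/46 = -42/o - 19/23 = -19/23 - 42/o)
h(23)/(((-2902 - 4441)*(521 + 4306))) = (-19/23 - 42/23)/(((-2902 - 4441)*(521 + 4306))) = (-19/23 - 42*1/23)/((-7343*4827)) = (-19/23 - 42/23)/(-35444661) = -61/23*(-1/35444661) = 61/815227203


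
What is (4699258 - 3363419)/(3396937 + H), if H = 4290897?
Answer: 1335839/7687834 ≈ 0.17376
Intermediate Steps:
(4699258 - 3363419)/(3396937 + H) = (4699258 - 3363419)/(3396937 + 4290897) = 1335839/7687834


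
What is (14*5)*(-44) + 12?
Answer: -3068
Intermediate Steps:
(14*5)*(-44) + 12 = 70*(-44) + 12 = -3080 + 12 = -3068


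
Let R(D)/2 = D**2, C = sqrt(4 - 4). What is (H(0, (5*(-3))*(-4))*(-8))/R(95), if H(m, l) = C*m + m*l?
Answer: 0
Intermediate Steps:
C = 0 (C = sqrt(0) = 0)
H(m, l) = l*m (H(m, l) = 0*m + m*l = 0 + l*m = l*m)
R(D) = 2*D**2
(H(0, (5*(-3))*(-4))*(-8))/R(95) = ((((5*(-3))*(-4))*0)*(-8))/((2*95**2)) = ((-15*(-4)*0)*(-8))/((2*9025)) = ((60*0)*(-8))/18050 = (0*(-8))*(1/18050) = 0*(1/18050) = 0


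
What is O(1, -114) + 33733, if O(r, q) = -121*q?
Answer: 47527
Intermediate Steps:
O(1, -114) + 33733 = -121*(-114) + 33733 = 13794 + 33733 = 47527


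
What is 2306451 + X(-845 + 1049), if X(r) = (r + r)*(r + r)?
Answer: 2472915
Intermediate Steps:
X(r) = 4*r**2 (X(r) = (2*r)*(2*r) = 4*r**2)
2306451 + X(-845 + 1049) = 2306451 + 4*(-845 + 1049)**2 = 2306451 + 4*204**2 = 2306451 + 4*41616 = 2306451 + 166464 = 2472915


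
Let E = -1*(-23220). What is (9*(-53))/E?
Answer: -53/2580 ≈ -0.020543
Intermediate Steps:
E = 23220
(9*(-53))/E = (9*(-53))/23220 = -477*1/23220 = -53/2580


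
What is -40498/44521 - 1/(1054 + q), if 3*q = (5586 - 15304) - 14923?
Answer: -869722979/956266559 ≈ -0.90950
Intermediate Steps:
q = -24641/3 (q = ((5586 - 15304) - 14923)/3 = (-9718 - 14923)/3 = (⅓)*(-24641) = -24641/3 ≈ -8213.7)
-40498/44521 - 1/(1054 + q) = -40498/44521 - 1/(1054 - 24641/3) = -40498*1/44521 - 1/(-21479/3) = -40498/44521 - 1*(-3/21479) = -40498/44521 + 3/21479 = -869722979/956266559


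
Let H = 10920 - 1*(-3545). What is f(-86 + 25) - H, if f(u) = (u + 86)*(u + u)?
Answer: -17515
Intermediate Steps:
f(u) = 2*u*(86 + u) (f(u) = (86 + u)*(2*u) = 2*u*(86 + u))
H = 14465 (H = 10920 + 3545 = 14465)
f(-86 + 25) - H = 2*(-86 + 25)*(86 + (-86 + 25)) - 1*14465 = 2*(-61)*(86 - 61) - 14465 = 2*(-61)*25 - 14465 = -3050 - 14465 = -17515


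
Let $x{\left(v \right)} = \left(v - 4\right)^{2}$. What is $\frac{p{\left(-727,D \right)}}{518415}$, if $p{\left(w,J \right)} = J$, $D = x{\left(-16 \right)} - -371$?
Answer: $\frac{257}{172805} \approx 0.0014872$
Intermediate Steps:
$x{\left(v \right)} = \left(-4 + v\right)^{2}$
$D = 771$ ($D = \left(-4 - 16\right)^{2} - -371 = \left(-20\right)^{2} + 371 = 400 + 371 = 771$)
$\frac{p{\left(-727,D \right)}}{518415} = \frac{771}{518415} = 771 \cdot \frac{1}{518415} = \frac{257}{172805}$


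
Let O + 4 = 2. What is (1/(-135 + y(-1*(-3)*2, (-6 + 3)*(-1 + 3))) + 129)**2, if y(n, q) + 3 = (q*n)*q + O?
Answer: 96138025/5776 ≈ 16644.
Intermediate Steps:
O = -2 (O = -4 + 2 = -2)
y(n, q) = -5 + n*q**2 (y(n, q) = -3 + ((q*n)*q - 2) = -3 + ((n*q)*q - 2) = -3 + (n*q**2 - 2) = -3 + (-2 + n*q**2) = -5 + n*q**2)
(1/(-135 + y(-1*(-3)*2, (-6 + 3)*(-1 + 3))) + 129)**2 = (1/(-135 + (-5 + (-1*(-3)*2)*((-6 + 3)*(-1 + 3))**2)) + 129)**2 = (1/(-135 + (-5 + (3*2)*(-3*2)**2)) + 129)**2 = (1/(-135 + (-5 + 6*(-6)**2)) + 129)**2 = (1/(-135 + (-5 + 6*36)) + 129)**2 = (1/(-135 + (-5 + 216)) + 129)**2 = (1/(-135 + 211) + 129)**2 = (1/76 + 129)**2 = (9805/76)**2 = 96138025/5776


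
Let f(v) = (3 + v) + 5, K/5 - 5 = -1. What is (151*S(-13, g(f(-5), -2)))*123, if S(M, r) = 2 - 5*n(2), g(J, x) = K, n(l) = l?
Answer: -148584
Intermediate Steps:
K = 20 (K = 25 + 5*(-1) = 25 - 5 = 20)
f(v) = 8 + v
g(J, x) = 20
S(M, r) = -8 (S(M, r) = 2 - 5*2 = 2 - 10 = -8)
(151*S(-13, g(f(-5), -2)))*123 = (151*(-8))*123 = -1208*123 = -148584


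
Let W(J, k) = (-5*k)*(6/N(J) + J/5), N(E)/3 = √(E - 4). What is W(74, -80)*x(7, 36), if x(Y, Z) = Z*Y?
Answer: 1491840 + 2880*√70 ≈ 1.5159e+6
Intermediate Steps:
N(E) = 3*√(-4 + E) (N(E) = 3*√(E - 4) = 3*√(-4 + E))
x(Y, Z) = Y*Z
W(J, k) = -5*k*(2/√(-4 + J) + J/5) (W(J, k) = (-5*k)*(6/((3*√(-4 + J))) + J/5) = (-5*k)*(6*(1/(3*√(-4 + J))) + J*(⅕)) = (-5*k)*(2/√(-4 + J) + J/5) = -5*k*(2/√(-4 + J) + J/5))
W(74, -80)*x(7, 36) = (-1*74*(-80) - 10*(-80)/√(-4 + 74))*(7*36) = (5920 - 10*(-80)/√70)*252 = (5920 - 10*(-80)*√70/70)*252 = (5920 + 80*√70/7)*252 = 1491840 + 2880*√70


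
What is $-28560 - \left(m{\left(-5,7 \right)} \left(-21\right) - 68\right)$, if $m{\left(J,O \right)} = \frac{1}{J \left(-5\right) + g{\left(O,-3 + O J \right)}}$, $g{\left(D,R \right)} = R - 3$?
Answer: $- \frac{455893}{16} \approx -28493.0$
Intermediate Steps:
$g{\left(D,R \right)} = -3 + R$
$m{\left(J,O \right)} = \frac{1}{-6 - 5 J + J O}$ ($m{\left(J,O \right)} = \frac{1}{J \left(-5\right) + \left(-3 + \left(-3 + O J\right)\right)} = \frac{1}{- 5 J + \left(-3 + \left(-3 + J O\right)\right)} = \frac{1}{- 5 J + \left(-6 + J O\right)} = \frac{1}{-6 - 5 J + J O}$)
$-28560 - \left(m{\left(-5,7 \right)} \left(-21\right) - 68\right) = -28560 - \left(\frac{1}{-6 - -25 - 35} \left(-21\right) - 68\right) = -28560 - \left(\frac{1}{-6 + 25 - 35} \left(-21\right) - 68\right) = -28560 - \left(\frac{1}{-16} \left(-21\right) - 68\right) = -28560 - \left(\left(- \frac{1}{16}\right) \left(-21\right) - 68\right) = -28560 - \left(\frac{21}{16} - 68\right) = -28560 - - \frac{1067}{16} = -28560 + \frac{1067}{16} = - \frac{455893}{16}$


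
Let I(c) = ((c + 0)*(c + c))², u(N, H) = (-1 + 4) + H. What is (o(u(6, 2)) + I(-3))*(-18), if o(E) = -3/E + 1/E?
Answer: -29124/5 ≈ -5824.8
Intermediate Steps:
u(N, H) = 3 + H
o(E) = -2/E (o(E) = -3/E + 1/E = -2/E)
I(c) = 4*c⁴ (I(c) = (c*(2*c))² = (2*c²)² = 4*c⁴)
(o(u(6, 2)) + I(-3))*(-18) = (-2/(3 + 2) + 4*(-3)⁴)*(-18) = (-2/5 + 4*81)*(-18) = (-2*⅕ + 324)*(-18) = (-⅖ + 324)*(-18) = (1618/5)*(-18) = -29124/5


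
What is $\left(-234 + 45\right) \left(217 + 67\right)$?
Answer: $-53676$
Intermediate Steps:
$\left(-234 + 45\right) \left(217 + 67\right) = \left(-189\right) 284 = -53676$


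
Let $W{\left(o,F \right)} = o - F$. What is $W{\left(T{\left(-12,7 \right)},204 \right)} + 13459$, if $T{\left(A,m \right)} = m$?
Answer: $13262$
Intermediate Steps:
$W{\left(T{\left(-12,7 \right)},204 \right)} + 13459 = \left(7 - 204\right) + 13459 = -197 + 13459 = 13262$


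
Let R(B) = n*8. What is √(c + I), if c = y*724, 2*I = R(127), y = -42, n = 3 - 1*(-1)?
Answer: 2*I*√7598 ≈ 174.33*I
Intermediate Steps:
n = 4 (n = 3 + 1 = 4)
R(B) = 32 (R(B) = 4*8 = 32)
I = 16 (I = (½)*32 = 16)
c = -30408 (c = -42*724 = -30408)
√(c + I) = √(-30408 + 16) = √(-30392) = 2*I*√7598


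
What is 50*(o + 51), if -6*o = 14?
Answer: 7300/3 ≈ 2433.3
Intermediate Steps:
o = -7/3 (o = -1/6*14 = -7/3 ≈ -2.3333)
50*(o + 51) = 50*(-7/3 + 51) = 50*(146/3) = 7300/3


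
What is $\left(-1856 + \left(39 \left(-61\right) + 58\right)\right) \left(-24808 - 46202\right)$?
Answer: $296608770$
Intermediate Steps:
$\left(-1856 + \left(39 \left(-61\right) + 58\right)\right) \left(-24808 - 46202\right) = \left(-1856 + \left(-2379 + 58\right)\right) \left(-71010\right) = \left(-1856 - 2321\right) \left(-71010\right) = \left(-4177\right) \left(-71010\right) = 296608770$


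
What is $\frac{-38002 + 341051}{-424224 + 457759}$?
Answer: $\frac{303049}{33535} \approx 9.0368$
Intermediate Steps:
$\frac{-38002 + 341051}{-424224 + 457759} = \frac{303049}{33535}$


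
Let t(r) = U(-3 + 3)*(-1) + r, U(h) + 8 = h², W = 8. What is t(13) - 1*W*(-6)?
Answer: 69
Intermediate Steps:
U(h) = -8 + h²
t(r) = 8 + r (t(r) = (-8 + (-3 + 3)²)*(-1) + r = (-8 + 0²)*(-1) + r = (-8 + 0)*(-1) + r = -8*(-1) + r = 8 + r)
t(13) - 1*W*(-6) = (8 + 13) - 1*8*(-6) = 21 - 8*(-6) = 21 - 1*(-48) = 21 + 48 = 69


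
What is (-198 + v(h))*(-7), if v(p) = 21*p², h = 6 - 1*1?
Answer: -2289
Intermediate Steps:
h = 5 (h = 6 - 1 = 5)
(-198 + v(h))*(-7) = (-198 + 21*5²)*(-7) = (-198 + 21*25)*(-7) = (-198 + 525)*(-7) = 327*(-7) = -2289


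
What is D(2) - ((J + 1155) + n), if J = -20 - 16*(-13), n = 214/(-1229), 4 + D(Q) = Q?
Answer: -1652791/1229 ≈ -1344.8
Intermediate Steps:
D(Q) = -4 + Q
n = -214/1229 (n = 214*(-1/1229) = -214/1229 ≈ -0.17413)
J = 188 (J = -20 + 208 = 188)
D(2) - ((J + 1155) + n) = (-4 + 2) - ((188 + 1155) - 214/1229) = -2 - (1343 - 214/1229) = -2 - 1*1650333/1229 = -2 - 1650333/1229 = -1652791/1229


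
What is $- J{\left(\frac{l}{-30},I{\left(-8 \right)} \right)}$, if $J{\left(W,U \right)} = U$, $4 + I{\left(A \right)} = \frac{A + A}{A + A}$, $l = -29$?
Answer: $3$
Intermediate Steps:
$I{\left(A \right)} = -3$ ($I{\left(A \right)} = -4 + \frac{A + A}{A + A} = -4 + \frac{2 A}{2 A} = -4 + 2 A \frac{1}{2 A} = -4 + 1 = -3$)
$- J{\left(\frac{l}{-30},I{\left(-8 \right)} \right)} = \left(-1\right) \left(-3\right) = 3$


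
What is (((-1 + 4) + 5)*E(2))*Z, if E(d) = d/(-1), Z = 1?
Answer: -16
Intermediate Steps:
E(d) = -d (E(d) = d*(-1) = -d)
(((-1 + 4) + 5)*E(2))*Z = (((-1 + 4) + 5)*(-1*2))*1 = ((3 + 5)*(-2))*1 = (8*(-2))*1 = -16*1 = -16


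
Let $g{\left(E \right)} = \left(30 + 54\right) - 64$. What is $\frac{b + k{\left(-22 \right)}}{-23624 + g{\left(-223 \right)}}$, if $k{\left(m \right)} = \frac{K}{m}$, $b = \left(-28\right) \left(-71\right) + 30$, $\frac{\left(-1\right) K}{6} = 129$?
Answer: $- \frac{22585}{259644} \approx -0.086985$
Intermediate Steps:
$K = -774$ ($K = \left(-6\right) 129 = -774$)
$b = 2018$ ($b = 1988 + 30 = 2018$)
$k{\left(m \right)} = - \frac{774}{m}$
$g{\left(E \right)} = 20$ ($g{\left(E \right)} = 84 - 64 = 20$)
$\frac{b + k{\left(-22 \right)}}{-23624 + g{\left(-223 \right)}} = \frac{2018 - \frac{774}{-22}}{-23624 + 20} = \frac{2018 - - \frac{387}{11}}{-23604} = \left(2018 + \frac{387}{11}\right) \left(- \frac{1}{23604}\right) = \frac{22585}{11} \left(- \frac{1}{23604}\right) = - \frac{22585}{259644}$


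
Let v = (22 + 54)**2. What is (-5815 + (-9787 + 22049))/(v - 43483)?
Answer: -2149/12569 ≈ -0.17098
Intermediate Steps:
v = 5776 (v = 76**2 = 5776)
(-5815 + (-9787 + 22049))/(v - 43483) = (-5815 + (-9787 + 22049))/(5776 - 43483) = (-5815 + 12262)/(-37707) = 6447*(-1/37707) = -2149/12569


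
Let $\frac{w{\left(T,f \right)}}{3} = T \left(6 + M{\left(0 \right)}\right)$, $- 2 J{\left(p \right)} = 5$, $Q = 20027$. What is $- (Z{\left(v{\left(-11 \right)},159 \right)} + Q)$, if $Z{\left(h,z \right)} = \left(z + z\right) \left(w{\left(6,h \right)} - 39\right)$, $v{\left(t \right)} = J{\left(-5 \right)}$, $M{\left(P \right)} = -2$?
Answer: $-30521$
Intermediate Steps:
$J{\left(p \right)} = - \frac{5}{2}$ ($J{\left(p \right)} = \left(- \frac{1}{2}\right) 5 = - \frac{5}{2}$)
$v{\left(t \right)} = - \frac{5}{2}$
$w{\left(T,f \right)} = 12 T$ ($w{\left(T,f \right)} = 3 T \left(6 - 2\right) = 3 T 4 = 3 \cdot 4 T = 12 T$)
$Z{\left(h,z \right)} = 66 z$ ($Z{\left(h,z \right)} = \left(z + z\right) \left(12 \cdot 6 - 39\right) = 2 z \left(72 - 39\right) = 2 z 33 = 66 z$)
$- (Z{\left(v{\left(-11 \right)},159 \right)} + Q) = - (66 \cdot 159 + 20027) = - (10494 + 20027) = \left(-1\right) 30521 = -30521$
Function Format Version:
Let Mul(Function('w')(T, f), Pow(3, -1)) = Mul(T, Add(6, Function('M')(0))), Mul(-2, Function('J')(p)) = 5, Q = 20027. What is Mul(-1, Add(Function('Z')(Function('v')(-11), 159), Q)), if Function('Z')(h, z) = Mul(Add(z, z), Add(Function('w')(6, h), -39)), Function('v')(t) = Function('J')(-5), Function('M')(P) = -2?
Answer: -30521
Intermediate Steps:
Function('J')(p) = Rational(-5, 2) (Function('J')(p) = Mul(Rational(-1, 2), 5) = Rational(-5, 2))
Function('v')(t) = Rational(-5, 2)
Function('w')(T, f) = Mul(12, T) (Function('w')(T, f) = Mul(3, Mul(T, Add(6, -2))) = Mul(3, Mul(T, 4)) = Mul(3, Mul(4, T)) = Mul(12, T))
Function('Z')(h, z) = Mul(66, z) (Function('Z')(h, z) = Mul(Add(z, z), Add(Mul(12, 6), -39)) = Mul(Mul(2, z), Add(72, -39)) = Mul(Mul(2, z), 33) = Mul(66, z))
Mul(-1, Add(Function('Z')(Function('v')(-11), 159), Q)) = Mul(-1, Add(Mul(66, 159), 20027)) = Mul(-1, Add(10494, 20027)) = Mul(-1, 30521) = -30521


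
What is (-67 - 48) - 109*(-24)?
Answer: 2501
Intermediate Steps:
(-67 - 48) - 109*(-24) = -115 + 2616 = 2501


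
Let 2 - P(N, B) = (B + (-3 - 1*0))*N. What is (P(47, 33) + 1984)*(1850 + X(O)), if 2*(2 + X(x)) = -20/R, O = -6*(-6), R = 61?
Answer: 64925568/61 ≈ 1.0644e+6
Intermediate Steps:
O = 36
X(x) = -132/61 (X(x) = -2 + (-20/61)/2 = -2 + (-20*1/61)/2 = -2 + (½)*(-20/61) = -2 - 10/61 = -132/61)
P(N, B) = 2 - N*(-3 + B) (P(N, B) = 2 - (B + (-3 - 1*0))*N = 2 - (B + (-3 + 0))*N = 2 - (B - 3)*N = 2 - (-3 + B)*N = 2 - N*(-3 + B))
(P(47, 33) + 1984)*(1850 + X(O)) = ((2 + 3*47 - 1*33*47) + 1984)*(1850 - 132/61) = ((2 + 141 - 1551) + 1984)*(112718/61) = (-1408 + 1984)*(112718/61) = 576*(112718/61) = 64925568/61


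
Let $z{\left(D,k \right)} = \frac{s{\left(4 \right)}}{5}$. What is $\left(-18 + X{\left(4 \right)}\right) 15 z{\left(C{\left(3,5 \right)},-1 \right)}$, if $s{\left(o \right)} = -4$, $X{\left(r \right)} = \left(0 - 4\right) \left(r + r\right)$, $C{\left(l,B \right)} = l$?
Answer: $600$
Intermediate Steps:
$X{\left(r \right)} = - 8 r$ ($X{\left(r \right)} = - 4 \cdot 2 r = - 8 r$)
$z{\left(D,k \right)} = - \frac{4}{5}$
$\left(-18 + X{\left(4 \right)}\right) 15 z{\left(C{\left(3,5 \right)},-1 \right)} = \left(-18 - 32\right) 15 \left(- \frac{4}{5}\right) = \left(-50\right) 15 \left(- \frac{4}{5}\right) = \left(-750\right) \left(- \frac{4}{5}\right) = 600$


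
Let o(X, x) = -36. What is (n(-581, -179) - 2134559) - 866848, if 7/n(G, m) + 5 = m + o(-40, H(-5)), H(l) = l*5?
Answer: -660309547/220 ≈ -3.0014e+6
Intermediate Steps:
H(l) = 5*l
n(G, m) = 7/(-41 + m) (n(G, m) = 7/(-5 + (m - 36)) = 7/(-5 + (-36 + m)) = 7/(-41 + m))
(n(-581, -179) - 2134559) - 866848 = (7/(-41 - 179) - 2134559) - 866848 = (7/(-220) - 2134559) - 866848 = (7*(-1/220) - 2134559) - 866848 = (-7/220 - 2134559) - 866848 = -469602987/220 - 866848 = -660309547/220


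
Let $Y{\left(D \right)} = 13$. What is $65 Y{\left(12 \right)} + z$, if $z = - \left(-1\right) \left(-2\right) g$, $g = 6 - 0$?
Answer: $833$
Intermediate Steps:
$g = 6$ ($g = 6 + 0 = 6$)
$z = -12$ ($z = - \left(-1\right) \left(-2\right) 6 = \left(-1\right) 2 \cdot 6 = \left(-2\right) 6 = -12$)
$65 Y{\left(12 \right)} + z = 65 \cdot 13 - 12 = 845 - 12 = 833$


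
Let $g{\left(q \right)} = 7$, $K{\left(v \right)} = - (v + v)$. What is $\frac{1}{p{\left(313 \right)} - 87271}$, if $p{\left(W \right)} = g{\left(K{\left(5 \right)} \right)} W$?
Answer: $- \frac{1}{85080} \approx -1.1754 \cdot 10^{-5}$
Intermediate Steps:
$K{\left(v \right)} = - 2 v$
$p{\left(W \right)} = 7 W$
$\frac{1}{p{\left(313 \right)} - 87271} = \frac{1}{7 \cdot 313 - 87271} = \frac{1}{2191 - 87271} = \frac{1}{-85080} = - \frac{1}{85080}$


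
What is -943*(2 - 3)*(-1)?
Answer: -943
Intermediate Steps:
-943*(2 - 3)*(-1) = -(-943)*(-1) = -943*1 = -943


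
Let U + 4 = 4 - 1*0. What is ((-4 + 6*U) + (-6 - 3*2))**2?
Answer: 256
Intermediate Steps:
U = 0 (U = -4 + (4 - 1*0) = -4 + (4 + 0) = -4 + 4 = 0)
((-4 + 6*U) + (-6 - 3*2))**2 = ((-4 + 6*0) + (-6 - 3*2))**2 = ((-4 + 0) + (-6 - 6))**2 = (-4 - 12)**2 = (-16)**2 = 256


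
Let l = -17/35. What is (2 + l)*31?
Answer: 1643/35 ≈ 46.943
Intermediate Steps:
l = -17/35 (l = -17*1/35 = -17/35 ≈ -0.48571)
(2 + l)*31 = (2 - 17/35)*31 = (53/35)*31 = 1643/35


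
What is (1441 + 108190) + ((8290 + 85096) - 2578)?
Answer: 200439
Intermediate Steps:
(1441 + 108190) + ((8290 + 85096) - 2578) = 109631 + (93386 - 2578) = 109631 + 90808 = 200439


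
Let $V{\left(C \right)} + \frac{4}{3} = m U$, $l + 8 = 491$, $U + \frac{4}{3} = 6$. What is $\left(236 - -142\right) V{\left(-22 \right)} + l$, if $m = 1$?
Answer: $1743$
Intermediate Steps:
$U = \frac{14}{3}$ ($U = - \frac{4}{3} + 6 = \frac{14}{3} \approx 4.6667$)
$l = 483$ ($l = -8 + 491 = 483$)
$V{\left(C \right)} = \frac{10}{3}$ ($V{\left(C \right)} = - \frac{4}{3} + 1 \cdot \frac{14}{3} = - \frac{4}{3} + \frac{14}{3} = \frac{10}{3}$)
$\left(236 - -142\right) V{\left(-22 \right)} + l = \left(236 - -142\right) \frac{10}{3} + 483 = \left(236 + 142\right) \frac{10}{3} + 483 = 378 \cdot \frac{10}{3} + 483 = 1260 + 483 = 1743$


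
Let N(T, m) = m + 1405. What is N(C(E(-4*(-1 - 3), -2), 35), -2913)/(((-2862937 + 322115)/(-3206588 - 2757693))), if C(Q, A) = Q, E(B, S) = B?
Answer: -4497067874/1270411 ≈ -3539.9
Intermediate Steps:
N(T, m) = 1405 + m
N(C(E(-4*(-1 - 3), -2), 35), -2913)/(((-2862937 + 322115)/(-3206588 - 2757693))) = (1405 - 2913)/(((-2862937 + 322115)/(-3206588 - 2757693))) = -1508/((-2540822/(-5964281))) = -1508/((-2540822*(-1/5964281))) = -1508/2540822/5964281 = -1508*5964281/2540822 = -4497067874/1270411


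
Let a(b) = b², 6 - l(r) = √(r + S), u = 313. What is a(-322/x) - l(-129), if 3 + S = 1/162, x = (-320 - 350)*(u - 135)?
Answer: -21334395479/3555736900 + I*√42766/18 ≈ -6.0 + 11.489*I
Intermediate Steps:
x = -119260 (x = (-320 - 350)*(313 - 135) = -670*178 = -119260)
S = -485/162 (S = -3 + 1/162 = -485/162 ≈ -2.9938)
l(r) = 6 - √(-485/162 + r) (l(r) = 6 - √(r - 485/162) = 6 - √(-485/162 + r))
a(-322/x) - l(-129) = (-322/(-119260))² - (6 - √(-970 + 324*(-129))/18) = (-322*(-1/119260))² - (6 - √(-970 - 41796)/18) = (161/59630)² - (6 - I*√42766/18) = 25921/3555736900 - (6 - I*√42766/18) = 25921/3555736900 + (-6 + I*√42766/18) = -21334395479/3555736900 + I*√42766/18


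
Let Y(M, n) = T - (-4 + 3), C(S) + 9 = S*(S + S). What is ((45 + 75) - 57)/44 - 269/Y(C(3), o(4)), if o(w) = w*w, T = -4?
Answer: 12025/132 ≈ 91.099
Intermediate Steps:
C(S) = -9 + 2*S² (C(S) = -9 + S*(S + S) = -9 + S*(2*S) = -9 + 2*S²)
o(w) = w²
Y(M, n) = -3 (Y(M, n) = -4 - (-4 + 3) = -4 - 1*(-1) = -4 + 1 = -3)
((45 + 75) - 57)/44 - 269/Y(C(3), o(4)) = ((45 + 75) - 57)/44 - 269/(-3) = (120 - 57)*(1/44) - 269*(-⅓) = 63*(1/44) + 269/3 = 63/44 + 269/3 = 12025/132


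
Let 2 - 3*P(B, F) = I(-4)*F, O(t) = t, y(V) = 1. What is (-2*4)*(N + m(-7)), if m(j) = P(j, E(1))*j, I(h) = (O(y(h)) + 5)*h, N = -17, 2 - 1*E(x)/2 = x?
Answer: 3208/3 ≈ 1069.3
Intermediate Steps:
E(x) = 4 - 2*x
I(h) = 6*h (I(h) = (1 + 5)*h = 6*h)
P(B, F) = ⅔ + 8*F (P(B, F) = ⅔ - 6*(-4)*F/3 = ⅔ - (-8)*F = ⅔ + 8*F)
m(j) = 50*j/3 (m(j) = (⅔ + 8*(4 - 2*1))*j = (⅔ + 8*(4 - 2))*j = (⅔ + 8*2)*j = (⅔ + 16)*j = 50*j/3)
(-2*4)*(N + m(-7)) = (-2*4)*(-17 + (50/3)*(-7)) = -8*(-17 - 350/3) = -8*(-401/3) = 3208/3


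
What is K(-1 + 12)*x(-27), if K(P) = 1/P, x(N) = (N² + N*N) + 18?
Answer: 1476/11 ≈ 134.18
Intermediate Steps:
x(N) = 18 + 2*N² (x(N) = (N² + N²) + 18 = 2*N² + 18 = 18 + 2*N²)
K(-1 + 12)*x(-27) = (18 + 2*(-27)²)/(-1 + 12) = (18 + 2*729)/11 = (18 + 1458)/11 = (1/11)*1476 = 1476/11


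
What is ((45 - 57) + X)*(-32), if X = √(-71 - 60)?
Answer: 384 - 32*I*√131 ≈ 384.0 - 366.26*I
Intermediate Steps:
X = I*√131 (X = √(-131) = I*√131 ≈ 11.446*I)
((45 - 57) + X)*(-32) = ((45 - 57) + I*√131)*(-32) = (-12 + I*√131)*(-32) = 384 - 32*I*√131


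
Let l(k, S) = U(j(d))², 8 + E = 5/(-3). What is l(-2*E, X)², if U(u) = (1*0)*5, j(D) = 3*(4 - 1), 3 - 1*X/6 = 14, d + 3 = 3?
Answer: 0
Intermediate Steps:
d = 0 (d = -3 + 3 = 0)
X = -66 (X = 18 - 6*14 = 18 - 84 = -66)
E = -29/3 (E = -8 + 5/(-3) = -8 + 5*(-⅓) = -8 - 5/3 = -29/3 ≈ -9.6667)
j(D) = 9 (j(D) = 3*3 = 9)
U(u) = 0 (U(u) = 0*5 = 0)
l(k, S) = 0 (l(k, S) = 0² = 0)
l(-2*E, X)² = 0² = 0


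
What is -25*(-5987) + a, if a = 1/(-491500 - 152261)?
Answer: 96354927674/643761 ≈ 1.4968e+5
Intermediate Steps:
a = -1/643761 (a = 1/(-643761) = -1/643761 ≈ -1.5534e-6)
-25*(-5987) + a = -25*(-5987) - 1/643761 = 149675 - 1/643761 = 96354927674/643761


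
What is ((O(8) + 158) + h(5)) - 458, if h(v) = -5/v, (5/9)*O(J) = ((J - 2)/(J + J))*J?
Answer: -1478/5 ≈ -295.60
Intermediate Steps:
O(J) = -9/5 + 9*J/10 (O(J) = 9*(((J - 2)/(J + J))*J)/5 = 9*(((-2 + J)/((2*J)))*J)/5 = 9*(((-2 + J)*(1/(2*J)))*J)/5 = 9*(((-2 + J)/(2*J))*J)/5 = 9*(-1 + J/2)/5 = -9/5 + 9*J/10)
((O(8) + 158) + h(5)) - 458 = (((-9/5 + (9/10)*8) + 158) - 5/5) - 458 = (((-9/5 + 36/5) + 158) - 5*⅕) - 458 = ((27/5 + 158) - 1) - 458 = (817/5 - 1) - 458 = 812/5 - 458 = -1478/5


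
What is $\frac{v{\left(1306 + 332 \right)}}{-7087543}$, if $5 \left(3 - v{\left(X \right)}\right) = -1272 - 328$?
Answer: $- \frac{323}{7087543} \approx -4.5573 \cdot 10^{-5}$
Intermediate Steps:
$v{\left(X \right)} = 323$ ($v{\left(X \right)} = 3 - \frac{-1272 - 328}{5} = 3 - -320 = 3 + 320 = 323$)
$\frac{v{\left(1306 + 332 \right)}}{-7087543} = \frac{323}{-7087543} = 323 \left(- \frac{1}{7087543}\right) = - \frac{323}{7087543}$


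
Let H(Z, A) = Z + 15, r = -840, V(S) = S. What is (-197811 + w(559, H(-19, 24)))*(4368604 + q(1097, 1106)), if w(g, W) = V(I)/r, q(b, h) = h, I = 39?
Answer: -24202553415303/28 ≈ -8.6438e+11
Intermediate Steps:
H(Z, A) = 15 + Z
w(g, W) = -13/280 (w(g, W) = 39/(-840) = 39*(-1/840) = -13/280)
(-197811 + w(559, H(-19, 24)))*(4368604 + q(1097, 1106)) = (-197811 - 13/280)*(4368604 + 1106) = -55387093/280*4369710 = -24202553415303/28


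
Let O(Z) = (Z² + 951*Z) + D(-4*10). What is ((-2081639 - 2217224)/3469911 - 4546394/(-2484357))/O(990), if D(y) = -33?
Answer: 1698557388281/5521592554922355813 ≈ 3.0762e-7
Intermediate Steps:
O(Z) = -33 + Z² + 951*Z (O(Z) = (Z² + 951*Z) - 33 = -33 + Z² + 951*Z)
((-2081639 - 2217224)/3469911 - 4546394/(-2484357))/O(990) = ((-2081639 - 2217224)/3469911 - 4546394/(-2484357))/(-33 + 990² + 951*990) = (-4298863*1/3469911 - 4546394*(-1/2484357))/(-33 + 980100 + 941490) = (-4298863/3469911 + 4546394/2484357)/1921557 = (1698557388281/2873499227409)*(1/1921557) = 1698557388281/5521592554922355813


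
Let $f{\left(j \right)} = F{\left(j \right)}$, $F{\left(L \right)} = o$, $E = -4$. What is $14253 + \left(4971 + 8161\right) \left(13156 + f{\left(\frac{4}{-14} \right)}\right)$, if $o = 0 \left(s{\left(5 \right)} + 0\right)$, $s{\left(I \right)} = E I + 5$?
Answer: $172778845$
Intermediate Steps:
$s{\left(I \right)} = 5 - 4 I$ ($s{\left(I \right)} = - 4 I + 5 = 5 - 4 I$)
$o = 0$ ($o = 0 \left(\left(5 - 20\right) + 0\right) = 0 \left(-15 + 0\right) = 0 \left(-15\right) = 0$)
$F{\left(L \right)} = 0$
$f{\left(j \right)} = 0$
$14253 + \left(4971 + 8161\right) \left(13156 + f{\left(\frac{4}{-14} \right)}\right) = 14253 + \left(4971 + 8161\right) \left(13156 + 0\right) = 14253 + 13132 \cdot 13156 = 14253 + 172764592 = 172778845$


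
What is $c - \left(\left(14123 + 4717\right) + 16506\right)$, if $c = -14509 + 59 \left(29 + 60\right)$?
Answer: $-44604$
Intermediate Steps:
$c = -9258$ ($c = -14509 + 59 \cdot 89 = -14509 + 5251 = -9258$)
$c - \left(\left(14123 + 4717\right) + 16506\right) = -9258 - \left(\left(14123 + 4717\right) + 16506\right) = -9258 - \left(18840 + 16506\right) = -9258 - 35346 = -44604$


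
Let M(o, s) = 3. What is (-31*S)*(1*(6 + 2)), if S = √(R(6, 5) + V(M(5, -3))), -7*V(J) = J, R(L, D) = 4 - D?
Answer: -248*I*√70/7 ≈ -296.42*I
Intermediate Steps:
V(J) = -J/7
S = I*√70/7 (S = √((4 - 1*5) - ⅐*3) = √((4 - 5) - 3/7) = √(-1 - 3/7) = √(-10/7) = I*√70/7 ≈ 1.1952*I)
(-31*S)*(1*(6 + 2)) = (-31*I*√70/7)*(1*(6 + 2)) = (-31*I*√70/7)*(1*8) = -31*I*√70/7*8 = -248*I*√70/7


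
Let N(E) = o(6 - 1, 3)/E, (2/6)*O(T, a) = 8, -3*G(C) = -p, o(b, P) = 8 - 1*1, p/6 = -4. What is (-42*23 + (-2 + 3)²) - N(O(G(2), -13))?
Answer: -23167/24 ≈ -965.29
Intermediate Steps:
p = -24 (p = 6*(-4) = -24)
o(b, P) = 7 (o(b, P) = 8 - 1 = 7)
G(C) = -8 (G(C) = -(-1)*(-24)/3 = -⅓*24 = -8)
O(T, a) = 24 (O(T, a) = 3*8 = 24)
N(E) = 7/E
(-42*23 + (-2 + 3)²) - N(O(G(2), -13)) = (-42*23 + (-2 + 3)²) - 7/24 = (-966 + 1²) - 7/24 = (-966 + 1) - 1*7/24 = -965 - 7/24 = -23167/24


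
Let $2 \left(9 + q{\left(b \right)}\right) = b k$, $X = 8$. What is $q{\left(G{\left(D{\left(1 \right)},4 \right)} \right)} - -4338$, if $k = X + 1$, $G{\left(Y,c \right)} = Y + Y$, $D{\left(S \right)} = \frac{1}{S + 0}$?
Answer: $4338$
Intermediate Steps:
$D{\left(S \right)} = \frac{1}{S}$
$G{\left(Y,c \right)} = 2 Y$
$k = 9$ ($k = 8 + 1 = 9$)
$q{\left(b \right)} = -9 + \frac{9 b}{2}$ ($q{\left(b \right)} = -9 + \frac{b 9}{2} = -9 + \frac{9 b}{2}$)
$q{\left(G{\left(D{\left(1 \right)},4 \right)} \right)} - -4338 = \left(-9 + \frac{9 \cdot \frac{2}{1}}{2}\right) - -4338 = \left(-9 + \frac{9 \cdot 2 \cdot 1}{2}\right) + 4338 = \left(-9 + \frac{9}{2} \cdot 2\right) + 4338 = \left(-9 + 9\right) + 4338 = 0 + 4338 = 4338$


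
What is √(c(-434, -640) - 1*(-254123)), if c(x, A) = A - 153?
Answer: 7*√5170 ≈ 503.32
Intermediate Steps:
c(x, A) = -153 + A
√(c(-434, -640) - 1*(-254123)) = √((-153 - 640) - 1*(-254123)) = √(-793 + 254123) = √253330 = 7*√5170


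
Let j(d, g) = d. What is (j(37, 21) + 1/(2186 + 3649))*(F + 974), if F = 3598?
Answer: 329025504/1945 ≈ 1.6916e+5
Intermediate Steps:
(j(37, 21) + 1/(2186 + 3649))*(F + 974) = (37 + 1/(2186 + 3649))*(3598 + 974) = (37 + 1/5835)*4572 = (215896/5835)*4572 = 329025504/1945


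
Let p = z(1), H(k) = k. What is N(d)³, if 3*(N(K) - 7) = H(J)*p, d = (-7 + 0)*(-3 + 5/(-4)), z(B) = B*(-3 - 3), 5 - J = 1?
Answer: -1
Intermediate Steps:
J = 4 (J = 5 - 1*1 = 5 - 1 = 4)
z(B) = -6*B (z(B) = B*(-6) = -6*B)
p = -6 (p = -6*1 = -6)
d = 119/4 (d = -7*(-3 + 5*(-¼)) = -7*(-3 - 5/4) = -7*(-17/4) = 119/4 ≈ 29.750)
N(K) = -1 (N(K) = 7 + (4*(-6))/3 = 7 + (⅓)*(-24) = 7 - 8 = -1)
N(d)³ = (-1)³ = -1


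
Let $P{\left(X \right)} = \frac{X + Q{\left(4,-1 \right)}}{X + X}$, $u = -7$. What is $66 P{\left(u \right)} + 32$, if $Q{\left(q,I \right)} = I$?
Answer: $\frac{488}{7} \approx 69.714$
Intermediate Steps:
$P{\left(X \right)} = \frac{-1 + X}{2 X}$ ($P{\left(X \right)} = \frac{X - 1}{X + X} = \frac{-1 + X}{2 X}$)
$66 P{\left(u \right)} + 32 = 66 \frac{-1 - 7}{2 \left(-7\right)} + 32 = 66 \cdot \frac{1}{2} \left(- \frac{1}{7}\right) \left(-8\right) + 32 = 66 \cdot \frac{4}{7} + 32 = \frac{264}{7} + 32 = \frac{488}{7}$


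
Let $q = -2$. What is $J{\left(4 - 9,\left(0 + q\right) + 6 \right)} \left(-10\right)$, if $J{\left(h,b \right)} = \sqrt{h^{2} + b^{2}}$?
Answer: $- 10 \sqrt{41} \approx -64.031$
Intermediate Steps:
$J{\left(h,b \right)} = \sqrt{b^{2} + h^{2}}$
$J{\left(4 - 9,\left(0 + q\right) + 6 \right)} \left(-10\right) = \sqrt{\left(\left(0 - 2\right) + 6\right)^{2} + \left(4 - 9\right)^{2}} \left(-10\right) = \sqrt{\left(-2 + 6\right)^{2} + \left(4 - 9\right)^{2}} \left(-10\right) = \sqrt{4^{2} + \left(-5\right)^{2}} \left(-10\right) = \sqrt{16 + 25} \left(-10\right) = \sqrt{41} \left(-10\right) = - 10 \sqrt{41}$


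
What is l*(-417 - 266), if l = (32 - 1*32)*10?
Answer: 0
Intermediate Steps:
l = 0 (l = (32 - 32)*10 = 0*10 = 0)
l*(-417 - 266) = 0*(-417 - 266) = 0*(-683) = 0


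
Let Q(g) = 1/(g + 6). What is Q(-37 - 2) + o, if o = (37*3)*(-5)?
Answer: -18316/33 ≈ -555.03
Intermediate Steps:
Q(g) = 1/(6 + g)
o = -555 (o = 111*(-5) = -555)
Q(-37 - 2) + o = 1/(6 + (-37 - 2)) - 555 = 1/(6 - 39) - 555 = 1/(-33) - 555 = -1/33 - 555 = -18316/33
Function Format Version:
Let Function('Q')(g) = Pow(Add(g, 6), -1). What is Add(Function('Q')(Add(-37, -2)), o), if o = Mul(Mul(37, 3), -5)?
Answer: Rational(-18316, 33) ≈ -555.03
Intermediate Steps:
Function('Q')(g) = Pow(Add(6, g), -1)
o = -555 (o = Mul(111, -5) = -555)
Add(Function('Q')(Add(-37, -2)), o) = Add(Pow(Add(6, Add(-37, -2)), -1), -555) = Add(Pow(Add(6, -39), -1), -555) = Add(Pow(-33, -1), -555) = Add(Rational(-1, 33), -555) = Rational(-18316, 33)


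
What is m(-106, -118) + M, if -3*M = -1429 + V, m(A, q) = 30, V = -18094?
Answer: 19613/3 ≈ 6537.7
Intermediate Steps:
M = 19523/3 (M = -(-1429 - 18094)/3 = -⅓*(-19523) = 19523/3 ≈ 6507.7)
m(-106, -118) + M = 30 + 19523/3 = 19613/3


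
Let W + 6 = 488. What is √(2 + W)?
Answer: 22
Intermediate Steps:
W = 482 (W = -6 + 488 = 482)
√(2 + W) = √(2 + 482) = √484 = 22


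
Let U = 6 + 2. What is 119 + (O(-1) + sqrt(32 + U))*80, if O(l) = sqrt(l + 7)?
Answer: 119 + 80*sqrt(6) + 160*sqrt(10) ≈ 820.92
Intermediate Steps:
O(l) = sqrt(7 + l)
U = 8
119 + (O(-1) + sqrt(32 + U))*80 = 119 + (sqrt(7 - 1) + sqrt(32 + 8))*80 = 119 + (sqrt(6) + sqrt(40))*80 = 119 + (sqrt(6) + 2*sqrt(10))*80 = 119 + (80*sqrt(6) + 160*sqrt(10)) = 119 + 80*sqrt(6) + 160*sqrt(10)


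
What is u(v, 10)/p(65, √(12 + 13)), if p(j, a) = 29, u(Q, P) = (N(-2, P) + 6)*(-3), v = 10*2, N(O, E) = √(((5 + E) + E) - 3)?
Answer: -18/29 - 3*√22/29 ≈ -1.1059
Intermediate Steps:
N(O, E) = √(2 + 2*E) (N(O, E) = √((5 + 2*E) - 3) = √(2 + 2*E))
v = 20
u(Q, P) = -18 - 3*√(2 + 2*P) (u(Q, P) = (√(2 + 2*P) + 6)*(-3) = (6 + √(2 + 2*P))*(-3) = -18 - 3*√(2 + 2*P))
u(v, 10)/p(65, √(12 + 13)) = (-18 - 3*√(2 + 2*10))/29 = (-18 - 3*√(2 + 20))*(1/29) = (-18 - 3*√22)*(1/29) = -18/29 - 3*√22/29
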